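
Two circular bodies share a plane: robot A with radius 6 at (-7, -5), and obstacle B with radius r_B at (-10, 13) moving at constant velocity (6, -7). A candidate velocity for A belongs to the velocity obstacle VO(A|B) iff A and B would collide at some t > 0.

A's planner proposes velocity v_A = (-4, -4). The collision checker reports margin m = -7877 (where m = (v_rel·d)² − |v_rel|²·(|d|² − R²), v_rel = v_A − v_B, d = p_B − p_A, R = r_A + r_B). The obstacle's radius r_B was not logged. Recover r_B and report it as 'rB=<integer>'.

m = -7877
d = (-3, 18);  v_rel = (-10, 3),  |v_rel|² = 109
v_rel×d = (-10)·(18) − (3)·(-3) = -171
since m = R²·109 − (-171)²:  R² = (29241 + -7877) / 109 = 196
R = √196 = 14  ⇒  r_B = 14 − 6 = 8

rB=8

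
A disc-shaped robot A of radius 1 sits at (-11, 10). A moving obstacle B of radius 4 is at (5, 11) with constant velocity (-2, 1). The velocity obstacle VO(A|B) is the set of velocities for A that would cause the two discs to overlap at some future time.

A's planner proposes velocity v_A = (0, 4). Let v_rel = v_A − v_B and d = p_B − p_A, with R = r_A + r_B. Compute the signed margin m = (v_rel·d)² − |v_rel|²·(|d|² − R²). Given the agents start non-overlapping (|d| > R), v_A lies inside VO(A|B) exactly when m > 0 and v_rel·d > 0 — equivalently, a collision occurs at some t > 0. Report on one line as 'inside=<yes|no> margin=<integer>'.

d = (16, 1),  |d|² = 257;  R = 1+4 = 5,  c = 257−5² = 232
v_rel = (2, 3),  |v_rel|² = 13;  v_rel·d = (2)·(16) + (3)·(1) = 35
13·t² − 70·t + 232 = 0  ⇒  m = 35² − 13·232 = -1791
m = -1791 < 0,  v_rel·d = 35 > 0  ⇒  outside

inside=no margin=-1791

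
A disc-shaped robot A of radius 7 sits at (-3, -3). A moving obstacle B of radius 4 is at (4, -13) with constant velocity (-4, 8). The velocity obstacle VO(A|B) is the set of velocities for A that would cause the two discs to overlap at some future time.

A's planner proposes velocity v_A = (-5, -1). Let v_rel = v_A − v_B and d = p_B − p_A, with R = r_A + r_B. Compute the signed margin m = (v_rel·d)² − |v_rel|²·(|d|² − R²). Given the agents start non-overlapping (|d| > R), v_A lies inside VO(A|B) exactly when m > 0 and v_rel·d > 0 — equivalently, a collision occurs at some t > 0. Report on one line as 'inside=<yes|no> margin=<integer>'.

d = (7, -10),  |d|² = 149;  R = 7+4 = 11,  c = 149−11² = 28
v_rel = (-1, -9),  |v_rel|² = 82;  v_rel·d = (-1)·(7) + (-9)·(-10) = 83
82·t² − 166·t + 28 = 0  ⇒  m = 83² − 82·28 = 4593
m = 4593 > 0,  v_rel·d = 83 > 0  ⇒  inside

inside=yes margin=4593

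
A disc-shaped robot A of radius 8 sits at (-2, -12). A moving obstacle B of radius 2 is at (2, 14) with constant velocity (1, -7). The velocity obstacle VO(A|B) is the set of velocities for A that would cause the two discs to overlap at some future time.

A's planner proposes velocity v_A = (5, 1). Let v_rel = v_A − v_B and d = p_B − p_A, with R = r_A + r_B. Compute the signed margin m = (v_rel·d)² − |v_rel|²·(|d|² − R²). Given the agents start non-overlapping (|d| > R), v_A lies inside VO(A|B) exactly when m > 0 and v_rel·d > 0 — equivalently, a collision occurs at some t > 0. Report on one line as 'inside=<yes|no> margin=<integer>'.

d = (4, 26),  |d|² = 692;  R = 8+2 = 10,  c = 692−10² = 592
v_rel = (4, 8),  |v_rel|² = 80;  v_rel·d = (4)·(4) + (8)·(26) = 224
80·t² − 448·t + 592 = 0  ⇒  m = 224² − 80·592 = 2816
m = 2816 > 0,  v_rel·d = 224 > 0  ⇒  inside

inside=yes margin=2816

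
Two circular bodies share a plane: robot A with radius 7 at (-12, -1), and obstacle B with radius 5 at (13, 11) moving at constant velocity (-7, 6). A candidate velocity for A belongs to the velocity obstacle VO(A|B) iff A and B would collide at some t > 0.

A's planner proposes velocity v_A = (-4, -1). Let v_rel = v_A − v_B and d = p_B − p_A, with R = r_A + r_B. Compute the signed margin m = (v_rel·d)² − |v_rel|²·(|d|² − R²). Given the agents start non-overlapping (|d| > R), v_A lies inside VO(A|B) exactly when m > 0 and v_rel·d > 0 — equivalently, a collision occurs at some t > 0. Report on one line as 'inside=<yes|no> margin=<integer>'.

d = (25, 12),  |d|² = 769;  R = 7+5 = 12,  c = 769−12² = 625
v_rel = (3, -7),  |v_rel|² = 58;  v_rel·d = (3)·(25) + (-7)·(12) = -9
58·t² + 18·t + 625 = 0  ⇒  m = (-9)² − 58·625 = -36169
m = -36169 < 0,  v_rel·d = -9 < 0  ⇒  outside

inside=no margin=-36169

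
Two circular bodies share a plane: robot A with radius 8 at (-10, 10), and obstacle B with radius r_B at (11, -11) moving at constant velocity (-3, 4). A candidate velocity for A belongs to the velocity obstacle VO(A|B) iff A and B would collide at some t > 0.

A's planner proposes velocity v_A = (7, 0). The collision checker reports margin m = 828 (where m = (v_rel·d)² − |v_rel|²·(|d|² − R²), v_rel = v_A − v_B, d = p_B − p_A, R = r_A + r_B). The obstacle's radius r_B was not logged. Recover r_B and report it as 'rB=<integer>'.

m = 828
d = (21, -21);  v_rel = (10, -4),  |v_rel|² = 116
v_rel×d = (10)·(-21) − (-4)·(21) = -126
since m = R²·116 − (-126)²:  R² = (15876 + 828) / 116 = 144
R = √144 = 12  ⇒  r_B = 12 − 8 = 4

rB=4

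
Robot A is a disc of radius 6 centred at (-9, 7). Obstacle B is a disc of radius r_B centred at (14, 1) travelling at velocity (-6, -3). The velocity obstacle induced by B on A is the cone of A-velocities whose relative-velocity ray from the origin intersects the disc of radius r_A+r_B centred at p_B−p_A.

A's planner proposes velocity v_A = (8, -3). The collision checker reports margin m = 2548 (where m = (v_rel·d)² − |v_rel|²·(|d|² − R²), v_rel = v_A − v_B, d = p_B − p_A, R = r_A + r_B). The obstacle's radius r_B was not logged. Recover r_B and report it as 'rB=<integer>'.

m = 2548
d = (23, -6);  v_rel = (14, 0),  |v_rel|² = 196
v_rel×d = (14)·(-6) − (0)·(23) = -84
since m = R²·196 − (-84)²:  R² = (7056 + 2548) / 196 = 49
R = √49 = 7  ⇒  r_B = 7 − 6 = 1

rB=1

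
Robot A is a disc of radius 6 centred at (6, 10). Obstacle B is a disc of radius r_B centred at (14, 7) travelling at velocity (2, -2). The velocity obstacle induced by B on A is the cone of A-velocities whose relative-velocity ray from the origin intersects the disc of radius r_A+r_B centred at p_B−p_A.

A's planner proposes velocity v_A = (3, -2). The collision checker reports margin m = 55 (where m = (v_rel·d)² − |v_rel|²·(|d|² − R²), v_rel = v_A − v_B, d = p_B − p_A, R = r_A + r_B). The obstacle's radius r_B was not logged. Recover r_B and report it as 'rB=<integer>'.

m = 55
d = (8, -3);  v_rel = (1, 0),  |v_rel|² = 1
v_rel×d = (1)·(-3) − (0)·(8) = -3
since m = R²·1 − (-3)²:  R² = (9 + 55) / 1 = 64
R = √64 = 8  ⇒  r_B = 8 − 6 = 2

rB=2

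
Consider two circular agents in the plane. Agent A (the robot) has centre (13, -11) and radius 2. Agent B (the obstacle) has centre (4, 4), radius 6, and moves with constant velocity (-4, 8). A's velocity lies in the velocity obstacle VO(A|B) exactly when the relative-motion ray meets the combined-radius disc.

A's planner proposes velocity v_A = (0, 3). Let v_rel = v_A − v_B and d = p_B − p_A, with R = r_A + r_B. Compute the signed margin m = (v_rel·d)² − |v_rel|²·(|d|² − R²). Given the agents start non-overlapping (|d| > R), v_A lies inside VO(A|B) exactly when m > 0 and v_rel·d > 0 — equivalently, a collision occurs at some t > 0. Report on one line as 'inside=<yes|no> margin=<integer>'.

d = (-9, 15),  |d|² = 306;  R = 2+6 = 8,  c = 306−8² = 242
v_rel = (4, -5),  |v_rel|² = 41;  v_rel·d = (4)·(-9) + (-5)·(15) = -111
41·t² + 222·t + 242 = 0  ⇒  m = (-111)² − 41·242 = 2399
m = 2399 > 0,  v_rel·d = -111 < 0  ⇒  outside

inside=no margin=2399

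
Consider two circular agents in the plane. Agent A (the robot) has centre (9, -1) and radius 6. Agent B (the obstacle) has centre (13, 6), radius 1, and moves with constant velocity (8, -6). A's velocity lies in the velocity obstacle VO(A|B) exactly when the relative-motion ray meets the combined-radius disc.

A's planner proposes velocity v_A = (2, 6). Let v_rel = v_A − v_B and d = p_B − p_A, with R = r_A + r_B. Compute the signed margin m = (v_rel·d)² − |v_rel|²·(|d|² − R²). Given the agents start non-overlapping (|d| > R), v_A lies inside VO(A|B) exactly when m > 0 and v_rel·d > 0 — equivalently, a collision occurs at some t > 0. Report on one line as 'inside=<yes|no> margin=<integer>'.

d = (4, 7),  |d|² = 65;  R = 6+1 = 7,  c = 65−7² = 16
v_rel = (-6, 12),  |v_rel|² = 180;  v_rel·d = (-6)·(4) + (12)·(7) = 60
180·t² − 120·t + 16 = 0  ⇒  m = 60² − 180·16 = 720
m = 720 > 0,  v_rel·d = 60 > 0  ⇒  inside

inside=yes margin=720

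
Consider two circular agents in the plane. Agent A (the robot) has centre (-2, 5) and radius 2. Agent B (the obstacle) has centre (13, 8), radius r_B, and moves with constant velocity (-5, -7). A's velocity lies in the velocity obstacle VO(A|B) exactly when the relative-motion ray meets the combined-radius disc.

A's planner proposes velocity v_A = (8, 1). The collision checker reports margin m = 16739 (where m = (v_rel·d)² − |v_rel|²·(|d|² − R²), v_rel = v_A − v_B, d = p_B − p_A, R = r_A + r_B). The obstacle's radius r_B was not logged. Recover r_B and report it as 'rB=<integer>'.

m = 16739
d = (15, 3);  v_rel = (13, 8),  |v_rel|² = 233
v_rel×d = (13)·(3) − (8)·(15) = -81
since m = R²·233 − (-81)²:  R² = (6561 + 16739) / 233 = 100
R = √100 = 10  ⇒  r_B = 10 − 2 = 8

rB=8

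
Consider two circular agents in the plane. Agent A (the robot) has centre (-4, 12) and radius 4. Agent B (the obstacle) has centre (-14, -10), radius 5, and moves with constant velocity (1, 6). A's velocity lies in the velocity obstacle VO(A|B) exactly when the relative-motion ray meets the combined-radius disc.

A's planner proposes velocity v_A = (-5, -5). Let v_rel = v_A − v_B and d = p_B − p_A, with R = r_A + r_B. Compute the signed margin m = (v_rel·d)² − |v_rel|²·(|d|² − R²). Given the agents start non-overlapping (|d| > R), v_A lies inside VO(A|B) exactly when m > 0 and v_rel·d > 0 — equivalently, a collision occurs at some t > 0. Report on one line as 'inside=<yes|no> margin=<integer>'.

d = (-10, -22),  |d|² = 584;  R = 4+5 = 9,  c = 584−9² = 503
v_rel = (-6, -11),  |v_rel|² = 157;  v_rel·d = (-6)·(-10) + (-11)·(-22) = 302
157·t² − 604·t + 503 = 0  ⇒  m = 302² − 157·503 = 12233
m = 12233 > 0,  v_rel·d = 302 > 0  ⇒  inside

inside=yes margin=12233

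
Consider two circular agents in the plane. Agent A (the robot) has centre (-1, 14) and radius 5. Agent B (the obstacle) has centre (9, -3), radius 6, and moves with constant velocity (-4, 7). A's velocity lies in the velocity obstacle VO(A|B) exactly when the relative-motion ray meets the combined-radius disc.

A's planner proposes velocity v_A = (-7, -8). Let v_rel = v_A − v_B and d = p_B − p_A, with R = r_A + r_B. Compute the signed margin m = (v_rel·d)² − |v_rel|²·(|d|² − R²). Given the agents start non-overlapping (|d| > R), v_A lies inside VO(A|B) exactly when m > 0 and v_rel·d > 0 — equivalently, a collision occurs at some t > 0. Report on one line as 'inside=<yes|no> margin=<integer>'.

d = (10, -17),  |d|² = 389;  R = 5+6 = 11,  c = 389−11² = 268
v_rel = (-3, -15),  |v_rel|² = 234;  v_rel·d = (-3)·(10) + (-15)·(-17) = 225
234·t² − 450·t + 268 = 0  ⇒  m = 225² − 234·268 = -12087
m = -12087 < 0,  v_rel·d = 225 > 0  ⇒  outside

inside=no margin=-12087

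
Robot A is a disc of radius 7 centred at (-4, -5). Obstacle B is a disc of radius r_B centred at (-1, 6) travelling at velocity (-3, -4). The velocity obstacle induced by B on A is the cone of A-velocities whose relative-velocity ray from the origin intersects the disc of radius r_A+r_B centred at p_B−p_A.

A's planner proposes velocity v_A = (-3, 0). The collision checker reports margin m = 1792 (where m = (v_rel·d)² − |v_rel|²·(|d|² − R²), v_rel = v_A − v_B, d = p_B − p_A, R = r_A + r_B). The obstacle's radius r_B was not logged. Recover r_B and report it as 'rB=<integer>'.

m = 1792
d = (3, 11);  v_rel = (0, 4),  |v_rel|² = 16
v_rel×d = (0)·(11) − (4)·(3) = -12
since m = R²·16 − (-12)²:  R² = (144 + 1792) / 16 = 121
R = √121 = 11  ⇒  r_B = 11 − 7 = 4

rB=4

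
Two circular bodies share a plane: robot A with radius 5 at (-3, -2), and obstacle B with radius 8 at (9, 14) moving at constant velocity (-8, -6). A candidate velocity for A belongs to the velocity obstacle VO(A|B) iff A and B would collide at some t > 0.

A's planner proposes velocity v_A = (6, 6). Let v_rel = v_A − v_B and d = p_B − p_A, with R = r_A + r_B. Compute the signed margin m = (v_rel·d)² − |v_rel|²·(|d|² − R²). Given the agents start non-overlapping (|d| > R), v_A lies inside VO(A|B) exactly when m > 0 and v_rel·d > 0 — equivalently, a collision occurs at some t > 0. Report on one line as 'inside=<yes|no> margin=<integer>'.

d = (12, 16),  |d|² = 400;  R = 5+8 = 13,  c = 400−13² = 231
v_rel = (14, 12),  |v_rel|² = 340;  v_rel·d = (14)·(12) + (12)·(16) = 360
340·t² − 720·t + 231 = 0  ⇒  m = 360² − 340·231 = 51060
m = 51060 > 0,  v_rel·d = 360 > 0  ⇒  inside

inside=yes margin=51060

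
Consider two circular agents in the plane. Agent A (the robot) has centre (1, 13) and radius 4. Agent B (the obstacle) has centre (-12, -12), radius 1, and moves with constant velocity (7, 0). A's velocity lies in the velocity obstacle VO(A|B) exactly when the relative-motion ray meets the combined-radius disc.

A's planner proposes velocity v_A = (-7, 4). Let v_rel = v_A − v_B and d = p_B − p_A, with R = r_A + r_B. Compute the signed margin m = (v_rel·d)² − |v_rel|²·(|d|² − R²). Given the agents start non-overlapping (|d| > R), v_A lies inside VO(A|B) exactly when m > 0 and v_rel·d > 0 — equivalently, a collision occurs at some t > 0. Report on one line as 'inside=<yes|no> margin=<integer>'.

d = (-13, -25),  |d|² = 794;  R = 4+1 = 5,  c = 794−5² = 769
v_rel = (-14, 4),  |v_rel|² = 212;  v_rel·d = (-14)·(-13) + (4)·(-25) = 82
212·t² − 164·t + 769 = 0  ⇒  m = 82² − 212·769 = -156304
m = -156304 < 0,  v_rel·d = 82 > 0  ⇒  outside

inside=no margin=-156304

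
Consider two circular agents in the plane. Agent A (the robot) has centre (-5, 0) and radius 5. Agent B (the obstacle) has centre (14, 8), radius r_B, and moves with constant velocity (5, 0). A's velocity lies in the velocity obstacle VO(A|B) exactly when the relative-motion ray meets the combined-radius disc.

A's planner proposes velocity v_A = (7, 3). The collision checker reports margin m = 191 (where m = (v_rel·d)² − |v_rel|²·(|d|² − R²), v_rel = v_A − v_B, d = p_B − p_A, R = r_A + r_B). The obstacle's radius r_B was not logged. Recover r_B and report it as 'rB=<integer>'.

m = 191
d = (19, 8);  v_rel = (2, 3),  |v_rel|² = 13
v_rel×d = (2)·(8) − (3)·(19) = -41
since m = R²·13 − (-41)²:  R² = (1681 + 191) / 13 = 144
R = √144 = 12  ⇒  r_B = 12 − 5 = 7

rB=7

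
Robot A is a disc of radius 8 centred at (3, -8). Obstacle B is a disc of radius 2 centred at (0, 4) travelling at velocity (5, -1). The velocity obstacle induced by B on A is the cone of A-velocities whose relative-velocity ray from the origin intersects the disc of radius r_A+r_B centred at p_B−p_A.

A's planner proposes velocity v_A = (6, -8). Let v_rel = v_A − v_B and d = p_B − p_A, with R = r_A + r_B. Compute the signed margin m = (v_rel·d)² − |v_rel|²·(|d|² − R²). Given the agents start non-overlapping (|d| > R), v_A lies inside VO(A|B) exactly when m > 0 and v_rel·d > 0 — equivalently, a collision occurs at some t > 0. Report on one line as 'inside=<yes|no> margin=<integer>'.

d = (-3, 12),  |d|² = 153;  R = 8+2 = 10,  c = 153−10² = 53
v_rel = (1, -7),  |v_rel|² = 50;  v_rel·d = (1)·(-3) + (-7)·(12) = -87
50·t² + 174·t + 53 = 0  ⇒  m = (-87)² − 50·53 = 4919
m = 4919 > 0,  v_rel·d = -87 < 0  ⇒  outside

inside=no margin=4919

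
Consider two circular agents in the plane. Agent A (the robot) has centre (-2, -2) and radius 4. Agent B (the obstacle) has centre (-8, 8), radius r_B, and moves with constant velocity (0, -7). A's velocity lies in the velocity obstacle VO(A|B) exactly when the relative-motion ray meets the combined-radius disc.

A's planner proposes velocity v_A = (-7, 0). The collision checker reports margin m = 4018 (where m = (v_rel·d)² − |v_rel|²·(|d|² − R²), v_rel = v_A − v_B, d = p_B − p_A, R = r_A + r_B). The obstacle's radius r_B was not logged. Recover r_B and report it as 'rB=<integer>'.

m = 4018
d = (-6, 10);  v_rel = (-7, 7),  |v_rel|² = 98
v_rel×d = (-7)·(10) − (7)·(-6) = -28
since m = R²·98 − (-28)²:  R² = (784 + 4018) / 98 = 49
R = √49 = 7  ⇒  r_B = 7 − 4 = 3

rB=3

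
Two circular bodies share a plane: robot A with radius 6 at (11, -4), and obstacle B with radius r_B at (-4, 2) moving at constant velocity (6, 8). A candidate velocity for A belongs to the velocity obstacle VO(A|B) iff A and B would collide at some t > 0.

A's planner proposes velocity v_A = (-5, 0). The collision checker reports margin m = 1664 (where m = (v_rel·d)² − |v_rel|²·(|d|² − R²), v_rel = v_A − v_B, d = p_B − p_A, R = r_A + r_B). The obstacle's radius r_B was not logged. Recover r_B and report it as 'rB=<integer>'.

m = 1664
d = (-15, 6);  v_rel = (-11, -8),  |v_rel|² = 185
v_rel×d = (-11)·(6) − (-8)·(-15) = -186
since m = R²·185 − (-186)²:  R² = (34596 + 1664) / 185 = 196
R = √196 = 14  ⇒  r_B = 14 − 6 = 8

rB=8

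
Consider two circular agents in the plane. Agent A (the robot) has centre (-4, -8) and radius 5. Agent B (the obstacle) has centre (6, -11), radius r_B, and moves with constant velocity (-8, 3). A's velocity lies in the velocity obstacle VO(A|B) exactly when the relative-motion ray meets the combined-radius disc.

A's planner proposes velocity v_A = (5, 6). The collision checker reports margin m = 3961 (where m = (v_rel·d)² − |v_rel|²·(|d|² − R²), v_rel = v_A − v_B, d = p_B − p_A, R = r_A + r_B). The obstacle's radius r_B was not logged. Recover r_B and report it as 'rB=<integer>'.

m = 3961
d = (10, -3);  v_rel = (13, 3),  |v_rel|² = 178
v_rel×d = (13)·(-3) − (3)·(10) = -69
since m = R²·178 − (-69)²:  R² = (4761 + 3961) / 178 = 49
R = √49 = 7  ⇒  r_B = 7 − 5 = 2

rB=2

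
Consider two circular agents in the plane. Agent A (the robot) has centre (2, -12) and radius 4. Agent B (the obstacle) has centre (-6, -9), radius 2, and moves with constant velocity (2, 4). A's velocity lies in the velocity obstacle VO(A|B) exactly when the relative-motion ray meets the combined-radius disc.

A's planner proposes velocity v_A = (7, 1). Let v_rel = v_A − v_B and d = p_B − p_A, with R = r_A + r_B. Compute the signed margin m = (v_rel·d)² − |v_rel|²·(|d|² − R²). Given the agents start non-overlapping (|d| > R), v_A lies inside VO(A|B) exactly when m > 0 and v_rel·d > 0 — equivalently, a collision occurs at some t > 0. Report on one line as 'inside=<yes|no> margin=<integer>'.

d = (-8, 3),  |d|² = 73;  R = 4+2 = 6,  c = 73−6² = 37
v_rel = (5, -3),  |v_rel|² = 34;  v_rel·d = (5)·(-8) + (-3)·(3) = -49
34·t² + 98·t + 37 = 0  ⇒  m = (-49)² − 34·37 = 1143
m = 1143 > 0,  v_rel·d = -49 < 0  ⇒  outside

inside=no margin=1143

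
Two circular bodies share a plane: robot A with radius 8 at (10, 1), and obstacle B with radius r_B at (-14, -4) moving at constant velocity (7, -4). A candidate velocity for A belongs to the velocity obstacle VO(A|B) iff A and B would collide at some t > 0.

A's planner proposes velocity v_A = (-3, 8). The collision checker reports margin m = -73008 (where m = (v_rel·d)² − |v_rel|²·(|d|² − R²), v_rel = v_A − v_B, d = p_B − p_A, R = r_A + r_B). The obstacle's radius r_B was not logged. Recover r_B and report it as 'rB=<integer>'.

m = -73008
d = (-24, -5);  v_rel = (-10, 12),  |v_rel|² = 244
v_rel×d = (-10)·(-5) − (12)·(-24) = 338
since m = R²·244 − 338²:  R² = (114244 + -73008) / 244 = 169
R = √169 = 13  ⇒  r_B = 13 − 8 = 5

rB=5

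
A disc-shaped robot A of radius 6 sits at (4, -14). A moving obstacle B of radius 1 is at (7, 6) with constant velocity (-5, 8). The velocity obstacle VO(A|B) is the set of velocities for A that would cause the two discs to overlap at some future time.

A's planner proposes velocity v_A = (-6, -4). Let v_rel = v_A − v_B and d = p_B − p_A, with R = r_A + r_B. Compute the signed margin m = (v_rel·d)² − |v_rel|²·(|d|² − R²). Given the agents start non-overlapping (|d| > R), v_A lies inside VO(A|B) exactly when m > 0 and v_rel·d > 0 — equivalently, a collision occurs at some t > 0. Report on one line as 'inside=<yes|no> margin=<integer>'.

d = (3, 20),  |d|² = 409;  R = 6+1 = 7,  c = 409−7² = 360
v_rel = (-1, -12),  |v_rel|² = 145;  v_rel·d = (-1)·(3) + (-12)·(20) = -243
145·t² + 486·t + 360 = 0  ⇒  m = (-243)² − 145·360 = 6849
m = 6849 > 0,  v_rel·d = -243 < 0  ⇒  outside

inside=no margin=6849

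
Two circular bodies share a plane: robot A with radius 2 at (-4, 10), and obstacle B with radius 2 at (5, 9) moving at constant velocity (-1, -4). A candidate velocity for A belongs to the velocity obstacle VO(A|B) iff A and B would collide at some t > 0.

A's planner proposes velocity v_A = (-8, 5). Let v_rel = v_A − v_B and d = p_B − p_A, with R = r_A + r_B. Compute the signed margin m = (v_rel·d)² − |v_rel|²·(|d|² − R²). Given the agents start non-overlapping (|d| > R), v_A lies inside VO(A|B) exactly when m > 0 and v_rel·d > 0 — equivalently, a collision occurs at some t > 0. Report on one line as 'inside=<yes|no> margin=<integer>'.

d = (9, -1),  |d|² = 82;  R = 2+2 = 4,  c = 82−4² = 66
v_rel = (-7, 9),  |v_rel|² = 130;  v_rel·d = (-7)·(9) + (9)·(-1) = -72
130·t² + 144·t + 66 = 0  ⇒  m = (-72)² − 130·66 = -3396
m = -3396 < 0,  v_rel·d = -72 < 0  ⇒  outside

inside=no margin=-3396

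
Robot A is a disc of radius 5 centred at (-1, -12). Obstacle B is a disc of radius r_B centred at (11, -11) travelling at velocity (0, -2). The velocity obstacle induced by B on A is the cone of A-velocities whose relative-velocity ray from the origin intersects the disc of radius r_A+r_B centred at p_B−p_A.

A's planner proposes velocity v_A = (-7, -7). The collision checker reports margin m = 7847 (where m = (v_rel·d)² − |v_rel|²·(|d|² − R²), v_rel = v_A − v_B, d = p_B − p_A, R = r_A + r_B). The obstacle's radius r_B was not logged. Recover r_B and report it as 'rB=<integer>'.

m = 7847
d = (12, 1);  v_rel = (-7, -5),  |v_rel|² = 74
v_rel×d = (-7)·(1) − (-5)·(12) = 53
since m = R²·74 − 53²:  R² = (2809 + 7847) / 74 = 144
R = √144 = 12  ⇒  r_B = 12 − 5 = 7

rB=7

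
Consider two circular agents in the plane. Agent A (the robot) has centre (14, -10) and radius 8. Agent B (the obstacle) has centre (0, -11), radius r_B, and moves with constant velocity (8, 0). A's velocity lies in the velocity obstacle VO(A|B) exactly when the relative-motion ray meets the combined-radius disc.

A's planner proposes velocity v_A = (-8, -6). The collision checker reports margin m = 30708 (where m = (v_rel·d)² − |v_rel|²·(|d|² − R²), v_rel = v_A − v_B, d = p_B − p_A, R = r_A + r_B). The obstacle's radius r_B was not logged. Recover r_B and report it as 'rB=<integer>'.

m = 30708
d = (-14, -1);  v_rel = (-16, -6),  |v_rel|² = 292
v_rel×d = (-16)·(-1) − (-6)·(-14) = -68
since m = R²·292 − (-68)²:  R² = (4624 + 30708) / 292 = 121
R = √121 = 11  ⇒  r_B = 11 − 8 = 3

rB=3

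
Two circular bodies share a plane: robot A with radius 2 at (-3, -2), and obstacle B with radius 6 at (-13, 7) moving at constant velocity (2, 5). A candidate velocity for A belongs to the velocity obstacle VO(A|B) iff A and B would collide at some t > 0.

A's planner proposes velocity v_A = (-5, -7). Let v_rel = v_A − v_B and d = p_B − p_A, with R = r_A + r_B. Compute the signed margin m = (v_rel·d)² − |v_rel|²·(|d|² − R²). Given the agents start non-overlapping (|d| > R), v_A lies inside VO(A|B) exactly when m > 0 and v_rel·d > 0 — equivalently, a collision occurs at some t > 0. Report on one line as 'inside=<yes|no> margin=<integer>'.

d = (-10, 9),  |d|² = 181;  R = 2+6 = 8,  c = 181−8² = 117
v_rel = (-7, -12),  |v_rel|² = 193;  v_rel·d = (-7)·(-10) + (-12)·(9) = -38
193·t² + 76·t + 117 = 0  ⇒  m = (-38)² − 193·117 = -21137
m = -21137 < 0,  v_rel·d = -38 < 0  ⇒  outside

inside=no margin=-21137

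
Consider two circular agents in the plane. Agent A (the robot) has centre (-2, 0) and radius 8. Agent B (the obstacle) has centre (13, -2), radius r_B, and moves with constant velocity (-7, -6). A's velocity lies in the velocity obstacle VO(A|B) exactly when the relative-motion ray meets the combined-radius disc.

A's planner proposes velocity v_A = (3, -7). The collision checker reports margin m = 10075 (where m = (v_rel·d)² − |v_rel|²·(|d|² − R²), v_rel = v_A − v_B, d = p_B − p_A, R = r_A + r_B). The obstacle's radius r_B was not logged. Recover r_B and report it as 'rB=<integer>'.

m = 10075
d = (15, -2);  v_rel = (10, -1),  |v_rel|² = 101
v_rel×d = (10)·(-2) − (-1)·(15) = -5
since m = R²·101 − (-5)²:  R² = (25 + 10075) / 101 = 100
R = √100 = 10  ⇒  r_B = 10 − 8 = 2

rB=2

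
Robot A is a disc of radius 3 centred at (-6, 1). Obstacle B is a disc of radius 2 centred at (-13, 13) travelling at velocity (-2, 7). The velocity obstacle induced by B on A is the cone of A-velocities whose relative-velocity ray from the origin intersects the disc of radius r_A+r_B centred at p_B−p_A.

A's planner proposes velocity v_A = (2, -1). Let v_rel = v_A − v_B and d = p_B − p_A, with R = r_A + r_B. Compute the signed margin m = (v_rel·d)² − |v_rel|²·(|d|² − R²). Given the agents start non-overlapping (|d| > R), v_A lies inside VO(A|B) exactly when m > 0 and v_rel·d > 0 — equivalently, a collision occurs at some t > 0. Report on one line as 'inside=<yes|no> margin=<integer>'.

d = (-7, 12),  |d|² = 193;  R = 3+2 = 5,  c = 193−5² = 168
v_rel = (4, -8),  |v_rel|² = 80;  v_rel·d = (4)·(-7) + (-8)·(12) = -124
80·t² + 248·t + 168 = 0  ⇒  m = (-124)² − 80·168 = 1936
m = 1936 > 0,  v_rel·d = -124 < 0  ⇒  outside

inside=no margin=1936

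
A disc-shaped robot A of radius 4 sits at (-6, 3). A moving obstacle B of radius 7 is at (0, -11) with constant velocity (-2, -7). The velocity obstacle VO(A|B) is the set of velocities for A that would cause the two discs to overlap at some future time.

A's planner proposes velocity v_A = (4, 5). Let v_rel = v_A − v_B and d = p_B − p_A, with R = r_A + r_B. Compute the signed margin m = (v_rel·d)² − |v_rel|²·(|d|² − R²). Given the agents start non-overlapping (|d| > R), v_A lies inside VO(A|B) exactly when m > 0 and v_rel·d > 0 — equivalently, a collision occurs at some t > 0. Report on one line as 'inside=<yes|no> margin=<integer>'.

d = (6, -14),  |d|² = 232;  R = 4+7 = 11,  c = 232−11² = 111
v_rel = (6, 12),  |v_rel|² = 180;  v_rel·d = (6)·(6) + (12)·(-14) = -132
180·t² + 264·t + 111 = 0  ⇒  m = (-132)² − 180·111 = -2556
m = -2556 < 0,  v_rel·d = -132 < 0  ⇒  outside

inside=no margin=-2556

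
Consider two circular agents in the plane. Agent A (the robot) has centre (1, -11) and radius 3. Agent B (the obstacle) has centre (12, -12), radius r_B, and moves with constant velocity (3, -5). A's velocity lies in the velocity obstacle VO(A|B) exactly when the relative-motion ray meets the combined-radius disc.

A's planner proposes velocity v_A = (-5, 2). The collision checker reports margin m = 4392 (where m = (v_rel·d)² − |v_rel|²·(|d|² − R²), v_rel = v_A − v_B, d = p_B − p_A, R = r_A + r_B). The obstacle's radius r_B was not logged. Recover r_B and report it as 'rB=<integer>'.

m = 4392
d = (11, -1);  v_rel = (-8, 7),  |v_rel|² = 113
v_rel×d = (-8)·(-1) − (7)·(11) = -69
since m = R²·113 − (-69)²:  R² = (4761 + 4392) / 113 = 81
R = √81 = 9  ⇒  r_B = 9 − 3 = 6

rB=6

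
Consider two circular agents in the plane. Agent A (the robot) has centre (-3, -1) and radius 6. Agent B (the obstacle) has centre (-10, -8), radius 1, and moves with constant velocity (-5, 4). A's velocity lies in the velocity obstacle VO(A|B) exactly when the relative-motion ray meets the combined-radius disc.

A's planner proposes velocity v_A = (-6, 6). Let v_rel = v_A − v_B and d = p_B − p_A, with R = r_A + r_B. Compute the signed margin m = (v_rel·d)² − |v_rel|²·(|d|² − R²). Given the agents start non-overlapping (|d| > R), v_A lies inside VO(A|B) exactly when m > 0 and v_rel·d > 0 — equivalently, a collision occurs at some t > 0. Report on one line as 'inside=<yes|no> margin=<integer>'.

d = (-7, -7),  |d|² = 98;  R = 6+1 = 7,  c = 98−7² = 49
v_rel = (-1, 2),  |v_rel|² = 5;  v_rel·d = (-1)·(-7) + (2)·(-7) = -7
5·t² + 14·t + 49 = 0  ⇒  m = (-7)² − 5·49 = -196
m = -196 < 0,  v_rel·d = -7 < 0  ⇒  outside

inside=no margin=-196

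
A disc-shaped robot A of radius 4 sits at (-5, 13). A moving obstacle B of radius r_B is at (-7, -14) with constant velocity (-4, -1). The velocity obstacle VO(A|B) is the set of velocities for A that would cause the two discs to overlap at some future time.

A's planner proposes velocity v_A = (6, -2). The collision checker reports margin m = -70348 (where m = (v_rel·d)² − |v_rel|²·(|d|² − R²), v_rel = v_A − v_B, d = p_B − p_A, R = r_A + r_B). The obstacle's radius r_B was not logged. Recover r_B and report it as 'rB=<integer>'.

m = -70348
d = (-2, -27);  v_rel = (10, -1),  |v_rel|² = 101
v_rel×d = (10)·(-27) − (-1)·(-2) = -272
since m = R²·101 − (-272)²:  R² = (73984 + -70348) / 101 = 36
R = √36 = 6  ⇒  r_B = 6 − 4 = 2

rB=2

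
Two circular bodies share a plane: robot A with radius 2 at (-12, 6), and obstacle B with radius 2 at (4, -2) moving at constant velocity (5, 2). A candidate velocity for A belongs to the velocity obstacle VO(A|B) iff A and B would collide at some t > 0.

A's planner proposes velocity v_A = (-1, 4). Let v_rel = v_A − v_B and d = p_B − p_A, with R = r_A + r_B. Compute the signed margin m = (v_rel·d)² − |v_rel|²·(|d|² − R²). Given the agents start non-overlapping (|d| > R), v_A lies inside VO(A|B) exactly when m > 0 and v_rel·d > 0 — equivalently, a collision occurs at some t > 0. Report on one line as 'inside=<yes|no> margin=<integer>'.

d = (16, -8),  |d|² = 320;  R = 2+2 = 4,  c = 320−4² = 304
v_rel = (-6, 2),  |v_rel|² = 40;  v_rel·d = (-6)·(16) + (2)·(-8) = -112
40·t² + 224·t + 304 = 0  ⇒  m = (-112)² − 40·304 = 384
m = 384 > 0,  v_rel·d = -112 < 0  ⇒  outside

inside=no margin=384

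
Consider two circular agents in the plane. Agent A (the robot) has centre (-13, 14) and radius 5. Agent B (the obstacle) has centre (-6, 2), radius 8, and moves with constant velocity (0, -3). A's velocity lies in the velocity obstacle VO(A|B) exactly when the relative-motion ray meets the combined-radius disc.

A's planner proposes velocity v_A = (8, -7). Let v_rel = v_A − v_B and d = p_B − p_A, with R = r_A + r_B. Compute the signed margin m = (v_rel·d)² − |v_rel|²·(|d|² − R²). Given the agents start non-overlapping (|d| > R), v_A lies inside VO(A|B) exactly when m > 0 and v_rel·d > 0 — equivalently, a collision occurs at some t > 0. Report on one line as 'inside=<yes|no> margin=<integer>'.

d = (7, -12),  |d|² = 193;  R = 5+8 = 13,  c = 193−13² = 24
v_rel = (8, -4),  |v_rel|² = 80;  v_rel·d = (8)·(7) + (-4)·(-12) = 104
80·t² − 208·t + 24 = 0  ⇒  m = 104² − 80·24 = 8896
m = 8896 > 0,  v_rel·d = 104 > 0  ⇒  inside

inside=yes margin=8896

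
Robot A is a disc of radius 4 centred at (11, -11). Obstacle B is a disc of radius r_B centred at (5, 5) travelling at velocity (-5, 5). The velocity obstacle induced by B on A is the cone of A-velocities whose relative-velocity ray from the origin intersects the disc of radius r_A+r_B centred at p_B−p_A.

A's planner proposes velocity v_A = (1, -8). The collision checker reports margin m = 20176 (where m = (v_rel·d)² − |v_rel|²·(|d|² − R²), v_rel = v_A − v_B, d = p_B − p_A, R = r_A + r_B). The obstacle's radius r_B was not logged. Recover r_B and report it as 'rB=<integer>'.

m = 20176
d = (-6, 16);  v_rel = (6, -13),  |v_rel|² = 205
v_rel×d = (6)·(16) − (-13)·(-6) = 18
since m = R²·205 − 18²:  R² = (324 + 20176) / 205 = 100
R = √100 = 10  ⇒  r_B = 10 − 4 = 6

rB=6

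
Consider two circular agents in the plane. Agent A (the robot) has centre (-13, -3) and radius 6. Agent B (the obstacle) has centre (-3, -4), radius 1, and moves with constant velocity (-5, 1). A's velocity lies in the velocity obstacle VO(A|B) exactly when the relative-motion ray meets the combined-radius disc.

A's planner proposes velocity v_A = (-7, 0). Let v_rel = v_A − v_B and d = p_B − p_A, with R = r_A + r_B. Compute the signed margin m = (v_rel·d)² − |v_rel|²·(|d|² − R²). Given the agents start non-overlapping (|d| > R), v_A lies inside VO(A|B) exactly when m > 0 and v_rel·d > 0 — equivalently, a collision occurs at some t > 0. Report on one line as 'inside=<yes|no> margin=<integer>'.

d = (10, -1),  |d|² = 101;  R = 6+1 = 7,  c = 101−7² = 52
v_rel = (-2, -1),  |v_rel|² = 5;  v_rel·d = (-2)·(10) + (-1)·(-1) = -19
5·t² + 38·t + 52 = 0  ⇒  m = (-19)² − 5·52 = 101
m = 101 > 0,  v_rel·d = -19 < 0  ⇒  outside

inside=no margin=101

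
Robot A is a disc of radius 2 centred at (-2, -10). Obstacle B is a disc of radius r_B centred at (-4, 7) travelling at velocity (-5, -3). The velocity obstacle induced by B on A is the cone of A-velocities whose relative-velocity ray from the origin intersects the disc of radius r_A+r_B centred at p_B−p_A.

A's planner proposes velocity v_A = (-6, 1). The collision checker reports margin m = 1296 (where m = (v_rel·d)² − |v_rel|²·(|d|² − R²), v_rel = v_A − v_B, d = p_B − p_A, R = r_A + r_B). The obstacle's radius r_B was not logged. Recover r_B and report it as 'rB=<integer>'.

m = 1296
d = (-2, 17);  v_rel = (-1, 4),  |v_rel|² = 17
v_rel×d = (-1)·(17) − (4)·(-2) = -9
since m = R²·17 − (-9)²:  R² = (81 + 1296) / 17 = 81
R = √81 = 9  ⇒  r_B = 9 − 2 = 7

rB=7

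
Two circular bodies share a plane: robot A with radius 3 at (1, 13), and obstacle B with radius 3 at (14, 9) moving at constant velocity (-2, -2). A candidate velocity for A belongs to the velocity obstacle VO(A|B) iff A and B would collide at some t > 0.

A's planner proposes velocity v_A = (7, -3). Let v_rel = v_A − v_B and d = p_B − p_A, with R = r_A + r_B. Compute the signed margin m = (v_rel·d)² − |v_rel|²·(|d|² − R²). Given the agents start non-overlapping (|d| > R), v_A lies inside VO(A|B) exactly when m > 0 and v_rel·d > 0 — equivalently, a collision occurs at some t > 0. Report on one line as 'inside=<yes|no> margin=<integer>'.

d = (13, -4),  |d|² = 185;  R = 3+3 = 6,  c = 185−6² = 149
v_rel = (9, -1),  |v_rel|² = 82;  v_rel·d = (9)·(13) + (-1)·(-4) = 121
82·t² − 242·t + 149 = 0  ⇒  m = 121² − 82·149 = 2423
m = 2423 > 0,  v_rel·d = 121 > 0  ⇒  inside

inside=yes margin=2423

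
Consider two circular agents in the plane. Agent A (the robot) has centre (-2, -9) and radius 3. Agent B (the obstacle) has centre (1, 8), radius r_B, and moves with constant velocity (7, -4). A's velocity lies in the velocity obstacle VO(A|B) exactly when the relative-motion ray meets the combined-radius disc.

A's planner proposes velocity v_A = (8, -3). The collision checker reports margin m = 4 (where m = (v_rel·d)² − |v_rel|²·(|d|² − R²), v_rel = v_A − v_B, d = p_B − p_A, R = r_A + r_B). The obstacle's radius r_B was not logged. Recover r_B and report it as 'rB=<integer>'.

m = 4
d = (3, 17);  v_rel = (1, 1),  |v_rel|² = 2
v_rel×d = (1)·(17) − (1)·(3) = 14
since m = R²·2 − 14²:  R² = (196 + 4) / 2 = 100
R = √100 = 10  ⇒  r_B = 10 − 3 = 7

rB=7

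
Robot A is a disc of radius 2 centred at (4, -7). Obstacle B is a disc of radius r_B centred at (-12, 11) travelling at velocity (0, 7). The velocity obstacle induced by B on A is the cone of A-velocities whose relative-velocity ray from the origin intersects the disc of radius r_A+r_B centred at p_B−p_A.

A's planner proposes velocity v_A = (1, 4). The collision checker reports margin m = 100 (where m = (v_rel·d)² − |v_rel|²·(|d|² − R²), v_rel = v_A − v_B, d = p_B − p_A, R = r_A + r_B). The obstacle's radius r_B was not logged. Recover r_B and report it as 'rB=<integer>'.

m = 100
d = (-16, 18);  v_rel = (1, -3),  |v_rel|² = 10
v_rel×d = (1)·(18) − (-3)·(-16) = -30
since m = R²·10 − (-30)²:  R² = (900 + 100) / 10 = 100
R = √100 = 10  ⇒  r_B = 10 − 2 = 8

rB=8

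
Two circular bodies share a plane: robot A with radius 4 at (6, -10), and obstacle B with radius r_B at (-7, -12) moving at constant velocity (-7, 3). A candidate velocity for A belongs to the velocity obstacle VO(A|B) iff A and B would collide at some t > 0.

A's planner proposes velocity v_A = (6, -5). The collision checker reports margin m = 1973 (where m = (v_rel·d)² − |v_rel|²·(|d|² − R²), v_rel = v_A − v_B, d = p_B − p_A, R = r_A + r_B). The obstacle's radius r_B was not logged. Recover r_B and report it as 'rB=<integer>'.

m = 1973
d = (-13, -2);  v_rel = (13, -8),  |v_rel|² = 233
v_rel×d = (13)·(-2) − (-8)·(-13) = -130
since m = R²·233 − (-130)²:  R² = (16900 + 1973) / 233 = 81
R = √81 = 9  ⇒  r_B = 9 − 4 = 5

rB=5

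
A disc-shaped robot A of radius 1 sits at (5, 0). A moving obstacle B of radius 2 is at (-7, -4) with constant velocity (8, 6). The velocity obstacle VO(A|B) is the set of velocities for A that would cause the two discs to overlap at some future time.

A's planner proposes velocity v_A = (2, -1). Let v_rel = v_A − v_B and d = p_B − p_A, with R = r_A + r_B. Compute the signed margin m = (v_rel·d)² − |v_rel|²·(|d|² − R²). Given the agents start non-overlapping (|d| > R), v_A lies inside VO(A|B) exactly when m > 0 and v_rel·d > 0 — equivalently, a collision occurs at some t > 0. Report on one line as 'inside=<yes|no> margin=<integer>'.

d = (-12, -4),  |d|² = 160;  R = 1+2 = 3,  c = 160−3² = 151
v_rel = (-6, -7),  |v_rel|² = 85;  v_rel·d = (-6)·(-12) + (-7)·(-4) = 100
85·t² − 200·t + 151 = 0  ⇒  m = 100² − 85·151 = -2835
m = -2835 < 0,  v_rel·d = 100 > 0  ⇒  outside

inside=no margin=-2835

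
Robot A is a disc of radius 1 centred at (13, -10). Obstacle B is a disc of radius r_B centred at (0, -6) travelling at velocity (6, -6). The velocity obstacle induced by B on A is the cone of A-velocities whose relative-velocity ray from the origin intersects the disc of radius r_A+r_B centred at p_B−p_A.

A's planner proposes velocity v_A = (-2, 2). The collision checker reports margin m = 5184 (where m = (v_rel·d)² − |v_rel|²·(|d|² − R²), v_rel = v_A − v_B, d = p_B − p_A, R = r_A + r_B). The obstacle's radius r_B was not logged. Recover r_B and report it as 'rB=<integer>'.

m = 5184
d = (-13, 4);  v_rel = (-8, 8),  |v_rel|² = 128
v_rel×d = (-8)·(4) − (8)·(-13) = 72
since m = R²·128 − 72²:  R² = (5184 + 5184) / 128 = 81
R = √81 = 9  ⇒  r_B = 9 − 1 = 8

rB=8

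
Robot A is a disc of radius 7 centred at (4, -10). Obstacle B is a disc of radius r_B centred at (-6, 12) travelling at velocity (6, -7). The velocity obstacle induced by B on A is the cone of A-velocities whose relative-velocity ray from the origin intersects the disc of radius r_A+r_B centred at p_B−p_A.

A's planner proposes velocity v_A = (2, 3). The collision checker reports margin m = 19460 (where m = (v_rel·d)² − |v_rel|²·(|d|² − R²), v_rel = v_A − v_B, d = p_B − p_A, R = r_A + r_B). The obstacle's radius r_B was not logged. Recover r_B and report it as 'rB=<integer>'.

m = 19460
d = (-10, 22);  v_rel = (-4, 10),  |v_rel|² = 116
v_rel×d = (-4)·(22) − (10)·(-10) = 12
since m = R²·116 − 12²:  R² = (144 + 19460) / 116 = 169
R = √169 = 13  ⇒  r_B = 13 − 7 = 6

rB=6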